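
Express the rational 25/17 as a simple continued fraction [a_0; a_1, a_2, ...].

[1; 2, 8]

Run the Euclidean algorithm on 25 and 17; the successive quotients are the partial quotients a_0, a_1, ... (each step inverts the fractional part left over by the previous one):
  25 = 1*17 + 8, so a_0 = 1.
  17 = 2*8 + 1, so a_1 = 2.
  8 = 8*1 + 0, so a_2 = 8.
The remainder reaches 0 after 3 divisions, so the expansion has 3 partial quotients, read off in order.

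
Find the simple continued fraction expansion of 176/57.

Run the Euclidean algorithm on 176 and 57; the successive quotients are the partial quotients a_0, a_1, ... (each step inverts the fractional part left over by the previous one):
  176 = 3*57 + 5, so a_0 = 3.
  57 = 11*5 + 2, so a_1 = 11.
  5 = 2*2 + 1, so a_2 = 2.
  2 = 2*1 + 0, so a_3 = 2.
The remainder reaches 0 after 4 divisions, so the expansion has 4 partial quotients, read off in order.

[3; 11, 2, 2]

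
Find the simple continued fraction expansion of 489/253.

[1; 1, 13, 1, 7, 2]

Run the Euclidean algorithm on 489 and 253; the successive quotients are the partial quotients a_0, a_1, ... (each step inverts the fractional part left over by the previous one):
  489 = 1*253 + 236, so a_0 = 1.
  253 = 1*236 + 17, so a_1 = 1.
  236 = 13*17 + 15, so a_2 = 13.
  17 = 1*15 + 2, so a_3 = 1.
  15 = 7*2 + 1, so a_4 = 7.
  2 = 2*1 + 0, so a_5 = 2.
The remainder reaches 0 after 6 divisions, so the expansion has 6 partial quotients, read off in order.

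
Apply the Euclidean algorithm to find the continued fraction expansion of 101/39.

Run the Euclidean algorithm on 101 and 39; the successive quotients are the partial quotients a_0, a_1, ... (each step inverts the fractional part left over by the previous one):
  101 = 2*39 + 23, so a_0 = 2.
  39 = 1*23 + 16, so a_1 = 1.
  23 = 1*16 + 7, so a_2 = 1.
  16 = 2*7 + 2, so a_3 = 2.
  7 = 3*2 + 1, so a_4 = 3.
  2 = 2*1 + 0, so a_5 = 2.
The remainder reaches 0 after 6 divisions, so the expansion has 6 partial quotients, read off in order.

[2; 1, 1, 2, 3, 2]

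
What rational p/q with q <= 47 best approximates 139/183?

19/25

Expand x = 139/183 as a continued fraction with the Euclidean algorithm:
  139 = 0*183 + 139, so a_0 = 0.
  183 = 1*139 + 44, so a_1 = 1.
  139 = 3*44 + 7, so a_2 = 3.
  44 = 6*7 + 2, so a_3 = 6.
  7 = 3*2 + 1, so a_4 = 3.
  2 = 2*1 + 0, so a_5 = 2.
so x = [0; 1, 3, 6, 3, 2].
Convergents (p_i = a_i*p_{i-1} + p_{i-2}, q_i = a_i*q_{i-1} + q_{i-2} with p_{-2}=0, p_{-1}=1, q_{-2}=1, q_{-1}=0), until the denominator exceeds 47:
  i=0: a_0=0, p_0 = 0*1 + 0 = 0, q_0 = 0*0 + 1 = 1.
  i=1: a_1=1, p_1 = 1*0 + 1 = 1, q_1 = 1*1 + 0 = 1.
  i=2: a_2=3, p_2 = 3*1 + 0 = 3, q_2 = 3*1 + 1 = 4.
  i=3: a_3=6, p_3 = 6*3 + 1 = 19, q_3 = 6*4 + 1 = 25.
  i=4: a_4=3, p_4 = 3*19 + 3 = 60, q_4 = 3*25 + 4 = 79.
q_4 = 79 > 47, so the last convergent with denominator <= 47 is p_3/q_3 = 19/25.
The closest fraction with denominator <= 47 is either p_3/q_3 or the intermediate fraction (k*p_3 + p_2)/(k*q_3 + q_2) with the largest k >= 1 whose denominator stays <= 47; these approach x as k grows, and every other convergent or intermediate fraction in range is farther away.
Largest k: floor((47 - q_2)/q_3) = floor((47 - 4)/25) = 1.
That gives (1*19 + 3)/(1*25 + 4) = 22/29.
Compare the errors: |x - 19/25| = |139*25 - 19*183|/(183*25) = 2/4575, and |x - 22/29| = |139*29 - 22*183|/(183*29) = 5/5307.
Cross-multiplying, 2*5307 = 10614 < 22875 = 5*4575, so 2/4575 is smaller: the convergent 19/25 is closer to x than 22/29.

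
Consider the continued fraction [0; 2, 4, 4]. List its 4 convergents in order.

0/1, 1/2, 4/9, 17/38

Using the convergent recurrence p_i = a_i*p_{i-1} + p_{i-2}, q_i = a_i*q_{i-1} + q_{i-2} with p_{-2}=0, p_{-1}=1, q_{-2}=1, q_{-1}=0:
  i=0: a_0=0, p_0 = 0*1 + 0 = 0, q_0 = 0*0 + 1 = 1.
  i=1: a_1=2, p_1 = 2*0 + 1 = 1, q_1 = 2*1 + 0 = 2.
  i=2: a_2=4, p_2 = 4*1 + 0 = 4, q_2 = 4*2 + 1 = 9.
  i=3: a_3=4, p_3 = 4*4 + 1 = 17, q_3 = 4*9 + 2 = 38.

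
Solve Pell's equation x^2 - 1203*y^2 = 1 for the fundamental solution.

(x, y) = (434282, 12521)

First expand sqrt(1203) as a continued fraction. With x_i = (sqrt(1203) + m_i)/d_i and (m_0, d_0) = (0, 1): a_0 = floor(sqrt(1203)) = 34, since 34^2 = 1156 <= 1203 < 1225 = 35^2.
Iterate m_{i+1} = d_i*a_i - m_i, d_{i+1} = (1203 - m_{i+1}^2)/d_i, a_{i+1} = floor((a_0 + m_{i+1})/d_{i+1}):
  m_1 = 1*34 - 0 = 34, d_1 = (1203 - 34^2)/1 = 47/1 = 47, a_1 = floor((34 + 34)/47) = 1.
  m_2 = 47*1 - 34 = 13, d_2 = (1203 - 13^2)/47 = 1034/47 = 22, a_2 = floor((34 + 13)/22) = 2.
  m_3 = 22*2 - 13 = 31, d_3 = (1203 - 31^2)/22 = 242/22 = 11, a_3 = floor((34 + 31)/11) = 5.
  m_4 = 11*5 - 31 = 24, d_4 = (1203 - 24^2)/11 = 627/11 = 57, a_4 = floor((34 + 24)/57) = 1.
  m_5 = 57*1 - 24 = 33, d_5 = (1203 - 33^2)/57 = 114/57 = 2, a_5 = floor((34 + 33)/2) = 33.
  m_6 = 2*33 - 33 = 33, d_6 = (1203 - 33^2)/2 = 114/2 = 57, a_6 = floor((34 + 33)/57) = 1.
  m_7 = 57*1 - 33 = 24, d_7 = (1203 - 24^2)/57 = 627/57 = 11, a_7 = floor((34 + 24)/11) = 5.
  m_8 = 11*5 - 24 = 31, d_8 = (1203 - 31^2)/11 = 242/11 = 22, a_8 = floor((34 + 31)/22) = 2.
  m_9 = 22*2 - 31 = 13, d_9 = (1203 - 13^2)/22 = 1034/22 = 47, a_9 = floor((34 + 13)/47) = 1.
  m_10 = 47*1 - 13 = 34, d_10 = (1203 - 34^2)/47 = 47/47 = 1, a_10 = floor((34 + 34)/1) = 68.
  m_11 = 1*68 - 34 = 34, d_11 = (1203 - 34^2)/1 = 47/1 = 47: (m_11, d_11) = (m_1, d_1) = (34, 47), so from here the quotients repeat a_1, ..., a_10; the period length is 10.
So sqrt(1203) = [34; (1, 2, 5, 1, 33, 1, 5, 2, 1, 68)] with period length k = 10.
k is even, so the fundamental solution of x^2 - 1203y^2 = 1 is (p_{k-1}, q_{k-1}) = (p_9, q_9); compute convergents through index 9.
Convergents (p_i = a_i*p_{i-1} + p_{i-2}, q_i = a_i*q_{i-1} + q_{i-2} with p_{-2}=0, p_{-1}=1, q_{-2}=1, q_{-1}=0):
  i=0: a_0=34, p_0 = 34*1 + 0 = 34, q_0 = 34*0 + 1 = 1.
  i=1: a_1=1, p_1 = 1*34 + 1 = 35, q_1 = 1*1 + 0 = 1.
  i=2: a_2=2, p_2 = 2*35 + 34 = 104, q_2 = 2*1 + 1 = 3.
  i=3: a_3=5, p_3 = 5*104 + 35 = 555, q_3 = 5*3 + 1 = 16.
  i=4: a_4=1, p_4 = 1*555 + 104 = 659, q_4 = 1*16 + 3 = 19.
  i=5: a_5=33, p_5 = 33*659 + 555 = 22302, q_5 = 33*19 + 16 = 643.
  i=6: a_6=1, p_6 = 1*22302 + 659 = 22961, q_6 = 1*643 + 19 = 662.
  i=7: a_7=5, p_7 = 5*22961 + 22302 = 137107, q_7 = 5*662 + 643 = 3953.
  i=8: a_8=2, p_8 = 2*137107 + 22961 = 297175, q_8 = 2*3953 + 662 = 8568.
  i=9: a_9=1, p_9 = 1*297175 + 137107 = 434282, q_9 = 1*8568 + 3953 = 12521.
Check: 434282^2 - 1203*12521^2 = 188600855524 - 188600855523 = 1, so (x, y) = (434282, 12521) solves the equation, and by the theorem it is the least positive solution.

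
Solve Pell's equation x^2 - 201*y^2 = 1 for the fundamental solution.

(x, y) = (515095, 36332)

First expand sqrt(201) as a continued fraction. With x_i = (sqrt(201) + m_i)/d_i and (m_0, d_0) = (0, 1): a_0 = floor(sqrt(201)) = 14, since 14^2 = 196 <= 201 < 225 = 15^2.
Iterate m_{i+1} = d_i*a_i - m_i, d_{i+1} = (201 - m_{i+1}^2)/d_i, a_{i+1} = floor((a_0 + m_{i+1})/d_{i+1}):
  m_1 = 1*14 - 0 = 14, d_1 = (201 - 14^2)/1 = 5/1 = 5, a_1 = floor((14 + 14)/5) = 5.
  m_2 = 5*5 - 14 = 11, d_2 = (201 - 11^2)/5 = 80/5 = 16, a_2 = floor((14 + 11)/16) = 1.
  m_3 = 16*1 - 11 = 5, d_3 = (201 - 5^2)/16 = 176/16 = 11, a_3 = floor((14 + 5)/11) = 1.
  m_4 = 11*1 - 5 = 6, d_4 = (201 - 6^2)/11 = 165/11 = 15, a_4 = floor((14 + 6)/15) = 1.
  m_5 = 15*1 - 6 = 9, d_5 = (201 - 9^2)/15 = 120/15 = 8, a_5 = floor((14 + 9)/8) = 2.
  m_6 = 8*2 - 9 = 7, d_6 = (201 - 7^2)/8 = 152/8 = 19, a_6 = floor((14 + 7)/19) = 1.
  m_7 = 19*1 - 7 = 12, d_7 = (201 - 12^2)/19 = 57/19 = 3, a_7 = floor((14 + 12)/3) = 8.
  m_8 = 3*8 - 12 = 12, d_8 = (201 - 12^2)/3 = 57/3 = 19, a_8 = floor((14 + 12)/19) = 1.
  m_9 = 19*1 - 12 = 7, d_9 = (201 - 7^2)/19 = 152/19 = 8, a_9 = floor((14 + 7)/8) = 2.
  m_10 = 8*2 - 7 = 9, d_10 = (201 - 9^2)/8 = 120/8 = 15, a_10 = floor((14 + 9)/15) = 1.
  m_11 = 15*1 - 9 = 6, d_11 = (201 - 6^2)/15 = 165/15 = 11, a_11 = floor((14 + 6)/11) = 1.
  m_12 = 11*1 - 6 = 5, d_12 = (201 - 5^2)/11 = 176/11 = 16, a_12 = floor((14 + 5)/16) = 1.
  m_13 = 16*1 - 5 = 11, d_13 = (201 - 11^2)/16 = 80/16 = 5, a_13 = floor((14 + 11)/5) = 5.
  m_14 = 5*5 - 11 = 14, d_14 = (201 - 14^2)/5 = 5/5 = 1, a_14 = floor((14 + 14)/1) = 28.
  m_15 = 1*28 - 14 = 14, d_15 = (201 - 14^2)/1 = 5/1 = 5: (m_15, d_15) = (m_1, d_1) = (14, 5), so from here the quotients repeat a_1, ..., a_14; the period length is 14.
So sqrt(201) = [14; (5, 1, 1, 1, 2, 1, 8, 1, 2, 1, 1, 1, 5, 28)] with period length k = 14.
k is even, so the fundamental solution of x^2 - 201y^2 = 1 is (p_{k-1}, q_{k-1}) = (p_13, q_13); compute convergents through index 13.
Convergents (p_i = a_i*p_{i-1} + p_{i-2}, q_i = a_i*q_{i-1} + q_{i-2} with p_{-2}=0, p_{-1}=1, q_{-2}=1, q_{-1}=0):
  i=0: a_0=14, p_0 = 14*1 + 0 = 14, q_0 = 14*0 + 1 = 1.
  i=1: a_1=5, p_1 = 5*14 + 1 = 71, q_1 = 5*1 + 0 = 5.
  i=2: a_2=1, p_2 = 1*71 + 14 = 85, q_2 = 1*5 + 1 = 6.
  i=3: a_3=1, p_3 = 1*85 + 71 = 156, q_3 = 1*6 + 5 = 11.
  i=4: a_4=1, p_4 = 1*156 + 85 = 241, q_4 = 1*11 + 6 = 17.
  i=5: a_5=2, p_5 = 2*241 + 156 = 638, q_5 = 2*17 + 11 = 45.
  i=6: a_6=1, p_6 = 1*638 + 241 = 879, q_6 = 1*45 + 17 = 62.
  i=7: a_7=8, p_7 = 8*879 + 638 = 7670, q_7 = 8*62 + 45 = 541.
  i=8: a_8=1, p_8 = 1*7670 + 879 = 8549, q_8 = 1*541 + 62 = 603.
  i=9: a_9=2, p_9 = 2*8549 + 7670 = 24768, q_9 = 2*603 + 541 = 1747.
  i=10: a_10=1, p_10 = 1*24768 + 8549 = 33317, q_10 = 1*1747 + 603 = 2350.
  i=11: a_11=1, p_11 = 1*33317 + 24768 = 58085, q_11 = 1*2350 + 1747 = 4097.
  i=12: a_12=1, p_12 = 1*58085 + 33317 = 91402, q_12 = 1*4097 + 2350 = 6447.
  i=13: a_13=5, p_13 = 5*91402 + 58085 = 515095, q_13 = 5*6447 + 4097 = 36332.
Check: 515095^2 - 201*36332^2 = 265322859025 - 265322859024 = 1, so (x, y) = (515095, 36332) solves the equation, and by the theorem it is the least positive solution.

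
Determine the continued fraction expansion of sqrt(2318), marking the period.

[48; (6, 1, 6, 1, 1, 4, 1, 1, 6, 1, 6, 96)]

Write x_i = (sqrt(2318) + m_i)/d_i with (m_0, d_0) = (0, 1). a_0 = floor(sqrt(2318)) = 48, since 48^2 = 2304 <= 2318 < 2401 = 49^2.
Iterate m_{i+1} = d_i*a_i - m_i, d_{i+1} = (2318 - m_{i+1}^2)/d_i, a_{i+1} = floor((a_0 + m_{i+1})/d_{i+1}):
  m_1 = 1*48 - 0 = 48, d_1 = (2318 - 48^2)/1 = 14/1 = 14, a_1 = floor((48 + 48)/14) = 6.
  m_2 = 14*6 - 48 = 36, d_2 = (2318 - 36^2)/14 = 1022/14 = 73, a_2 = floor((48 + 36)/73) = 1.
  m_3 = 73*1 - 36 = 37, d_3 = (2318 - 37^2)/73 = 949/73 = 13, a_3 = floor((48 + 37)/13) = 6.
  m_4 = 13*6 - 37 = 41, d_4 = (2318 - 41^2)/13 = 637/13 = 49, a_4 = floor((48 + 41)/49) = 1.
  m_5 = 49*1 - 41 = 8, d_5 = (2318 - 8^2)/49 = 2254/49 = 46, a_5 = floor((48 + 8)/46) = 1.
  m_6 = 46*1 - 8 = 38, d_6 = (2318 - 38^2)/46 = 874/46 = 19, a_6 = floor((48 + 38)/19) = 4.
  m_7 = 19*4 - 38 = 38, d_7 = (2318 - 38^2)/19 = 874/19 = 46, a_7 = floor((48 + 38)/46) = 1.
  m_8 = 46*1 - 38 = 8, d_8 = (2318 - 8^2)/46 = 2254/46 = 49, a_8 = floor((48 + 8)/49) = 1.
  m_9 = 49*1 - 8 = 41, d_9 = (2318 - 41^2)/49 = 637/49 = 13, a_9 = floor((48 + 41)/13) = 6.
  m_10 = 13*6 - 41 = 37, d_10 = (2318 - 37^2)/13 = 949/13 = 73, a_10 = floor((48 + 37)/73) = 1.
  m_11 = 73*1 - 37 = 36, d_11 = (2318 - 36^2)/73 = 1022/73 = 14, a_11 = floor((48 + 36)/14) = 6.
  m_12 = 14*6 - 36 = 48, d_12 = (2318 - 48^2)/14 = 14/14 = 1, a_12 = floor((48 + 48)/1) = 96.
  m_13 = 1*96 - 48 = 48, d_13 = (2318 - 48^2)/1 = 14/1 = 14: (m_13, d_13) = (m_1, d_1) = (48, 14), so from here the quotients repeat a_1, ..., a_12; the period length is 12.
Hence the expansion of sqrt(2318) is a_0 = 48 followed by the repeating block 6, 1, 6, 1, 1, 4, 1, 1, 6, 1, 6, 96 (period 12).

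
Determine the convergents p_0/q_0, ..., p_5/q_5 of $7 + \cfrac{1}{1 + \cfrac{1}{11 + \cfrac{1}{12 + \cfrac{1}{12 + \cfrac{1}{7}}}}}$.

Using the convergent recurrence p_i = a_i*p_{i-1} + p_{i-2}, q_i = a_i*q_{i-1} + q_{i-2} with p_{-2}=0, p_{-1}=1, q_{-2}=1, q_{-1}=0:
  i=0: a_0=7, p_0 = 7*1 + 0 = 7, q_0 = 7*0 + 1 = 1.
  i=1: a_1=1, p_1 = 1*7 + 1 = 8, q_1 = 1*1 + 0 = 1.
  i=2: a_2=11, p_2 = 11*8 + 7 = 95, q_2 = 11*1 + 1 = 12.
  i=3: a_3=12, p_3 = 12*95 + 8 = 1148, q_3 = 12*12 + 1 = 145.
  i=4: a_4=12, p_4 = 12*1148 + 95 = 13871, q_4 = 12*145 + 12 = 1752.
  i=5: a_5=7, p_5 = 7*13871 + 1148 = 98245, q_5 = 7*1752 + 145 = 12409.

7/1, 8/1, 95/12, 1148/145, 13871/1752, 98245/12409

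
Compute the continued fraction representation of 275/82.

[3; 2, 1, 4, 1, 4]

Run the Euclidean algorithm on 275 and 82; the successive quotients are the partial quotients a_0, a_1, ... (each step inverts the fractional part left over by the previous one):
  275 = 3*82 + 29, so a_0 = 3.
  82 = 2*29 + 24, so a_1 = 2.
  29 = 1*24 + 5, so a_2 = 1.
  24 = 4*5 + 4, so a_3 = 4.
  5 = 1*4 + 1, so a_4 = 1.
  4 = 4*1 + 0, so a_5 = 4.
The remainder reaches 0 after 6 divisions, so the expansion has 6 partial quotients, read off in order.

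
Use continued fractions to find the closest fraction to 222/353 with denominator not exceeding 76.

Expand x = 222/353 as a continued fraction with the Euclidean algorithm:
  222 = 0*353 + 222, so a_0 = 0.
  353 = 1*222 + 131, so a_1 = 1.
  222 = 1*131 + 91, so a_2 = 1.
  131 = 1*91 + 40, so a_3 = 1.
  91 = 2*40 + 11, so a_4 = 2.
  40 = 3*11 + 7, so a_5 = 3.
  11 = 1*7 + 4, so a_6 = 1.
  7 = 1*4 + 3, so a_7 = 1.
  4 = 1*3 + 1, so a_8 = 1.
  3 = 3*1 + 0, so a_9 = 3.
so x = [0; 1, 1, 1, 2, 3, 1, 1, 1, 3].
Convergents (p_i = a_i*p_{i-1} + p_{i-2}, q_i = a_i*q_{i-1} + q_{i-2} with p_{-2}=0, p_{-1}=1, q_{-2}=1, q_{-1}=0), until the denominator exceeds 76:
  i=0: a_0=0, p_0 = 0*1 + 0 = 0, q_0 = 0*0 + 1 = 1.
  i=1: a_1=1, p_1 = 1*0 + 1 = 1, q_1 = 1*1 + 0 = 1.
  i=2: a_2=1, p_2 = 1*1 + 0 = 1, q_2 = 1*1 + 1 = 2.
  i=3: a_3=1, p_3 = 1*1 + 1 = 2, q_3 = 1*2 + 1 = 3.
  i=4: a_4=2, p_4 = 2*2 + 1 = 5, q_4 = 2*3 + 2 = 8.
  i=5: a_5=3, p_5 = 3*5 + 2 = 17, q_5 = 3*8 + 3 = 27.
  i=6: a_6=1, p_6 = 1*17 + 5 = 22, q_6 = 1*27 + 8 = 35.
  i=7: a_7=1, p_7 = 1*22 + 17 = 39, q_7 = 1*35 + 27 = 62.
  i=8: a_8=1, p_8 = 1*39 + 22 = 61, q_8 = 1*62 + 35 = 97.
q_8 = 97 > 76, so the last convergent with denominator <= 76 is p_7/q_7 = 39/62.
The closest fraction with denominator <= 76 is either p_7/q_7 or the intermediate fraction (k*p_7 + p_6)/(k*q_7 + q_6) with the largest k >= 1 whose denominator stays <= 76; these approach x as k grows, and every other convergent or intermediate fraction in range is farther away.
Largest k: floor((76 - q_6)/q_7) = floor((76 - 35)/62) = 0.
Since k = 0, no intermediate fraction beyond p_7/q_7 has denominator <= 76, so the convergent 39/62 is the closest (its error is |222*62 - 39*353|/(353*62) = 3/21886).

39/62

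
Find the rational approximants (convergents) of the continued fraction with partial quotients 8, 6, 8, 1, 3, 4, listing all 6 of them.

8/1, 49/6, 400/49, 449/55, 1747/214, 7437/911

Using the convergent recurrence p_i = a_i*p_{i-1} + p_{i-2}, q_i = a_i*q_{i-1} + q_{i-2} with p_{-2}=0, p_{-1}=1, q_{-2}=1, q_{-1}=0:
  i=0: a_0=8, p_0 = 8*1 + 0 = 8, q_0 = 8*0 + 1 = 1.
  i=1: a_1=6, p_1 = 6*8 + 1 = 49, q_1 = 6*1 + 0 = 6.
  i=2: a_2=8, p_2 = 8*49 + 8 = 400, q_2 = 8*6 + 1 = 49.
  i=3: a_3=1, p_3 = 1*400 + 49 = 449, q_3 = 1*49 + 6 = 55.
  i=4: a_4=3, p_4 = 3*449 + 400 = 1747, q_4 = 3*55 + 49 = 214.
  i=5: a_5=4, p_5 = 4*1747 + 449 = 7437, q_5 = 4*214 + 55 = 911.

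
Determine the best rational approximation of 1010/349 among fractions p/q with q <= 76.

Expand x = 1010/349 as a continued fraction with the Euclidean algorithm:
  1010 = 2*349 + 312, so a_0 = 2.
  349 = 1*312 + 37, so a_1 = 1.
  312 = 8*37 + 16, so a_2 = 8.
  37 = 2*16 + 5, so a_3 = 2.
  16 = 3*5 + 1, so a_4 = 3.
  5 = 5*1 + 0, so a_5 = 5.
so x = [2; 1, 8, 2, 3, 5].
Convergents (p_i = a_i*p_{i-1} + p_{i-2}, q_i = a_i*q_{i-1} + q_{i-2} with p_{-2}=0, p_{-1}=1, q_{-2}=1, q_{-1}=0), until the denominator exceeds 76:
  i=0: a_0=2, p_0 = 2*1 + 0 = 2, q_0 = 2*0 + 1 = 1.
  i=1: a_1=1, p_1 = 1*2 + 1 = 3, q_1 = 1*1 + 0 = 1.
  i=2: a_2=8, p_2 = 8*3 + 2 = 26, q_2 = 8*1 + 1 = 9.
  i=3: a_3=2, p_3 = 2*26 + 3 = 55, q_3 = 2*9 + 1 = 19.
  i=4: a_4=3, p_4 = 3*55 + 26 = 191, q_4 = 3*19 + 9 = 66.
  i=5: a_5=5, p_5 = 5*191 + 55 = 1010, q_5 = 5*66 + 19 = 349.
q_5 = 349 > 76, so the last convergent with denominator <= 76 is p_4/q_4 = 191/66.
The closest fraction with denominator <= 76 is either p_4/q_4 or the intermediate fraction (k*p_4 + p_3)/(k*q_4 + q_3) with the largest k >= 1 whose denominator stays <= 76; these approach x as k grows, and every other convergent or intermediate fraction in range is farther away.
Largest k: floor((76 - q_3)/q_4) = floor((76 - 19)/66) = 0.
Since k = 0, no intermediate fraction beyond p_4/q_4 has denominator <= 76, so the convergent 191/66 is the closest (its error is |1010*66 - 191*349|/(349*66) = 1/23034).

191/66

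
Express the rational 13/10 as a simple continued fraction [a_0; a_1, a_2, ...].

Run the Euclidean algorithm on 13 and 10; the successive quotients are the partial quotients a_0, a_1, ... (each step inverts the fractional part left over by the previous one):
  13 = 1*10 + 3, so a_0 = 1.
  10 = 3*3 + 1, so a_1 = 3.
  3 = 3*1 + 0, so a_2 = 3.
The remainder reaches 0 after 3 divisions, so the expansion has 3 partial quotients, read off in order.

[1; 3, 3]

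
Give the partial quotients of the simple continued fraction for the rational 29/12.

Run the Euclidean algorithm on 29 and 12; the successive quotients are the partial quotients a_0, a_1, ... (each step inverts the fractional part left over by the previous one):
  29 = 2*12 + 5, so a_0 = 2.
  12 = 2*5 + 2, so a_1 = 2.
  5 = 2*2 + 1, so a_2 = 2.
  2 = 2*1 + 0, so a_3 = 2.
The remainder reaches 0 after 4 divisions, so the expansion has 4 partial quotients, read off in order.

[2; 2, 2, 2]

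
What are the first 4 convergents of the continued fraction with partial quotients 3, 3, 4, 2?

Using the convergent recurrence p_i = a_i*p_{i-1} + p_{i-2}, q_i = a_i*q_{i-1} + q_{i-2} with p_{-2}=0, p_{-1}=1, q_{-2}=1, q_{-1}=0:
  i=0: a_0=3, p_0 = 3*1 + 0 = 3, q_0 = 3*0 + 1 = 1.
  i=1: a_1=3, p_1 = 3*3 + 1 = 10, q_1 = 3*1 + 0 = 3.
  i=2: a_2=4, p_2 = 4*10 + 3 = 43, q_2 = 4*3 + 1 = 13.
  i=3: a_3=2, p_3 = 2*43 + 10 = 96, q_3 = 2*13 + 3 = 29.

3/1, 10/3, 43/13, 96/29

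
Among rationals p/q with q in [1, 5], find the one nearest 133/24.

11/2

Expand x = 133/24 as a continued fraction with the Euclidean algorithm:
  133 = 5*24 + 13, so a_0 = 5.
  24 = 1*13 + 11, so a_1 = 1.
  13 = 1*11 + 2, so a_2 = 1.
  11 = 5*2 + 1, so a_3 = 5.
  2 = 2*1 + 0, so a_4 = 2.
so x = [5; 1, 1, 5, 2].
Convergents (p_i = a_i*p_{i-1} + p_{i-2}, q_i = a_i*q_{i-1} + q_{i-2} with p_{-2}=0, p_{-1}=1, q_{-2}=1, q_{-1}=0), until the denominator exceeds 5:
  i=0: a_0=5, p_0 = 5*1 + 0 = 5, q_0 = 5*0 + 1 = 1.
  i=1: a_1=1, p_1 = 1*5 + 1 = 6, q_1 = 1*1 + 0 = 1.
  i=2: a_2=1, p_2 = 1*6 + 5 = 11, q_2 = 1*1 + 1 = 2.
  i=3: a_3=5, p_3 = 5*11 + 6 = 61, q_3 = 5*2 + 1 = 11.
q_3 = 11 > 5, so the last convergent with denominator <= 5 is p_2/q_2 = 11/2.
The closest fraction with denominator <= 5 is either p_2/q_2 or the intermediate fraction (k*p_2 + p_1)/(k*q_2 + q_1) with the largest k >= 1 whose denominator stays <= 5; these approach x as k grows, and every other convergent or intermediate fraction in range is farther away.
Largest k: floor((5 - q_1)/q_2) = floor((5 - 1)/2) = 2.
That gives (2*11 + 6)/(2*2 + 1) = 28/5.
Compare the errors: |x - 11/2| = |133*2 - 11*24|/(24*2) = 2/48, and |x - 28/5| = |133*5 - 28*24|/(24*5) = 7/120.
Cross-multiplying, 2*120 = 240 < 336 = 7*48, so 2/48 is smaller: the convergent 11/2 is closer to x than 28/5.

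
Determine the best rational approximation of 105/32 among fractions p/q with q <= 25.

82/25

Expand x = 105/32 as a continued fraction with the Euclidean algorithm:
  105 = 3*32 + 9, so a_0 = 3.
  32 = 3*9 + 5, so a_1 = 3.
  9 = 1*5 + 4, so a_2 = 1.
  5 = 1*4 + 1, so a_3 = 1.
  4 = 4*1 + 0, so a_4 = 4.
so x = [3; 3, 1, 1, 4].
Convergents (p_i = a_i*p_{i-1} + p_{i-2}, q_i = a_i*q_{i-1} + q_{i-2} with p_{-2}=0, p_{-1}=1, q_{-2}=1, q_{-1}=0), until the denominator exceeds 25:
  i=0: a_0=3, p_0 = 3*1 + 0 = 3, q_0 = 3*0 + 1 = 1.
  i=1: a_1=3, p_1 = 3*3 + 1 = 10, q_1 = 3*1 + 0 = 3.
  i=2: a_2=1, p_2 = 1*10 + 3 = 13, q_2 = 1*3 + 1 = 4.
  i=3: a_3=1, p_3 = 1*13 + 10 = 23, q_3 = 1*4 + 3 = 7.
  i=4: a_4=4, p_4 = 4*23 + 13 = 105, q_4 = 4*7 + 4 = 32.
q_4 = 32 > 25, so the last convergent with denominator <= 25 is p_3/q_3 = 23/7.
The closest fraction with denominator <= 25 is either p_3/q_3 or the intermediate fraction (k*p_3 + p_2)/(k*q_3 + q_2) with the largest k >= 1 whose denominator stays <= 25; these approach x as k grows, and every other convergent or intermediate fraction in range is farther away.
Largest k: floor((25 - q_2)/q_3) = floor((25 - 4)/7) = 3.
That gives (3*23 + 13)/(3*7 + 4) = 82/25.
Compare the errors: |x - 23/7| = |105*7 - 23*32|/(32*7) = 1/224, and |x - 82/25| = |105*25 - 82*32|/(32*25) = 1/800.
Cross-multiplying, 1*224 = 224 < 800 = 1*800, so 1/800 is smaller: the intermediate fraction 82/25 is closer to x than 23/7.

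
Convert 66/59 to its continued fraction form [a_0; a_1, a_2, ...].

Run the Euclidean algorithm on 66 and 59; the successive quotients are the partial quotients a_0, a_1, ... (each step inverts the fractional part left over by the previous one):
  66 = 1*59 + 7, so a_0 = 1.
  59 = 8*7 + 3, so a_1 = 8.
  7 = 2*3 + 1, so a_2 = 2.
  3 = 3*1 + 0, so a_3 = 3.
The remainder reaches 0 after 4 divisions, so the expansion has 4 partial quotients, read off in order.

[1; 8, 2, 3]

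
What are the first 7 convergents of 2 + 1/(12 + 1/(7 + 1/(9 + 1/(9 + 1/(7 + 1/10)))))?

2/1, 25/12, 177/85, 1618/777, 14739/7078, 104791/50323, 1062649/510308

Using the convergent recurrence p_i = a_i*p_{i-1} + p_{i-2}, q_i = a_i*q_{i-1} + q_{i-2} with p_{-2}=0, p_{-1}=1, q_{-2}=1, q_{-1}=0:
  i=0: a_0=2, p_0 = 2*1 + 0 = 2, q_0 = 2*0 + 1 = 1.
  i=1: a_1=12, p_1 = 12*2 + 1 = 25, q_1 = 12*1 + 0 = 12.
  i=2: a_2=7, p_2 = 7*25 + 2 = 177, q_2 = 7*12 + 1 = 85.
  i=3: a_3=9, p_3 = 9*177 + 25 = 1618, q_3 = 9*85 + 12 = 777.
  i=4: a_4=9, p_4 = 9*1618 + 177 = 14739, q_4 = 9*777 + 85 = 7078.
  i=5: a_5=7, p_5 = 7*14739 + 1618 = 104791, q_5 = 7*7078 + 777 = 50323.
  i=6: a_6=10, p_6 = 10*104791 + 14739 = 1062649, q_6 = 10*50323 + 7078 = 510308.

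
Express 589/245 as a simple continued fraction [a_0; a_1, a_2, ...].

Run the Euclidean algorithm on 589 and 245; the successive quotients are the partial quotients a_0, a_1, ... (each step inverts the fractional part left over by the previous one):
  589 = 2*245 + 99, so a_0 = 2.
  245 = 2*99 + 47, so a_1 = 2.
  99 = 2*47 + 5, so a_2 = 2.
  47 = 9*5 + 2, so a_3 = 9.
  5 = 2*2 + 1, so a_4 = 2.
  2 = 2*1 + 0, so a_5 = 2.
The remainder reaches 0 after 6 divisions, so the expansion has 6 partial quotients, read off in order.

[2; 2, 2, 9, 2, 2]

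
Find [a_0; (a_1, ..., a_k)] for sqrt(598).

Write x_i = (sqrt(598) + m_i)/d_i with (m_0, d_0) = (0, 1). a_0 = floor(sqrt(598)) = 24, since 24^2 = 576 <= 598 < 625 = 25^2.
Iterate m_{i+1} = d_i*a_i - m_i, d_{i+1} = (598 - m_{i+1}^2)/d_i, a_{i+1} = floor((a_0 + m_{i+1})/d_{i+1}):
  m_1 = 1*24 - 0 = 24, d_1 = (598 - 24^2)/1 = 22/1 = 22, a_1 = floor((24 + 24)/22) = 2.
  m_2 = 22*2 - 24 = 20, d_2 = (598 - 20^2)/22 = 198/22 = 9, a_2 = floor((24 + 20)/9) = 4.
  m_3 = 9*4 - 20 = 16, d_3 = (598 - 16^2)/9 = 342/9 = 38, a_3 = floor((24 + 16)/38) = 1.
  m_4 = 38*1 - 16 = 22, d_4 = (598 - 22^2)/38 = 114/38 = 3, a_4 = floor((24 + 22)/3) = 15.
  m_5 = 3*15 - 22 = 23, d_5 = (598 - 23^2)/3 = 69/3 = 23, a_5 = floor((24 + 23)/23) = 2.
  m_6 = 23*2 - 23 = 23, d_6 = (598 - 23^2)/23 = 69/23 = 3, a_6 = floor((24 + 23)/3) = 15.
  m_7 = 3*15 - 23 = 22, d_7 = (598 - 22^2)/3 = 114/3 = 38, a_7 = floor((24 + 22)/38) = 1.
  m_8 = 38*1 - 22 = 16, d_8 = (598 - 16^2)/38 = 342/38 = 9, a_8 = floor((24 + 16)/9) = 4.
  m_9 = 9*4 - 16 = 20, d_9 = (598 - 20^2)/9 = 198/9 = 22, a_9 = floor((24 + 20)/22) = 2.
  m_10 = 22*2 - 20 = 24, d_10 = (598 - 24^2)/22 = 22/22 = 1, a_10 = floor((24 + 24)/1) = 48.
  m_11 = 1*48 - 24 = 24, d_11 = (598 - 24^2)/1 = 22/1 = 22: (m_11, d_11) = (m_1, d_1) = (24, 22), so from here the quotients repeat a_1, ..., a_10; the period length is 10.
Hence the expansion of sqrt(598) is a_0 = 24 followed by the repeating block 2, 4, 1, 15, 2, 15, 1, 4, 2, 48 (period 10).

[24; (2, 4, 1, 15, 2, 15, 1, 4, 2, 48)]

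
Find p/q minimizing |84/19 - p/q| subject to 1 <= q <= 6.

22/5

Expand x = 84/19 as a continued fraction with the Euclidean algorithm:
  84 = 4*19 + 8, so a_0 = 4.
  19 = 2*8 + 3, so a_1 = 2.
  8 = 2*3 + 2, so a_2 = 2.
  3 = 1*2 + 1, so a_3 = 1.
  2 = 2*1 + 0, so a_4 = 2.
so x = [4; 2, 2, 1, 2].
Convergents (p_i = a_i*p_{i-1} + p_{i-2}, q_i = a_i*q_{i-1} + q_{i-2} with p_{-2}=0, p_{-1}=1, q_{-2}=1, q_{-1}=0), until the denominator exceeds 6:
  i=0: a_0=4, p_0 = 4*1 + 0 = 4, q_0 = 4*0 + 1 = 1.
  i=1: a_1=2, p_1 = 2*4 + 1 = 9, q_1 = 2*1 + 0 = 2.
  i=2: a_2=2, p_2 = 2*9 + 4 = 22, q_2 = 2*2 + 1 = 5.
  i=3: a_3=1, p_3 = 1*22 + 9 = 31, q_3 = 1*5 + 2 = 7.
q_3 = 7 > 6, so the last convergent with denominator <= 6 is p_2/q_2 = 22/5.
The closest fraction with denominator <= 6 is either p_2/q_2 or the intermediate fraction (k*p_2 + p_1)/(k*q_2 + q_1) with the largest k >= 1 whose denominator stays <= 6; these approach x as k grows, and every other convergent or intermediate fraction in range is farther away.
Largest k: floor((6 - q_1)/q_2) = floor((6 - 2)/5) = 0.
Since k = 0, no intermediate fraction beyond p_2/q_2 has denominator <= 6, so the convergent 22/5 is the closest (its error is |84*5 - 22*19|/(19*5) = 2/95).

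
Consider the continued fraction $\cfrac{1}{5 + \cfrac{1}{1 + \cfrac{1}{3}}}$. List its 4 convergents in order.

0/1, 1/5, 1/6, 4/23

Using the convergent recurrence p_i = a_i*p_{i-1} + p_{i-2}, q_i = a_i*q_{i-1} + q_{i-2} with p_{-2}=0, p_{-1}=1, q_{-2}=1, q_{-1}=0:
  i=0: a_0=0, p_0 = 0*1 + 0 = 0, q_0 = 0*0 + 1 = 1.
  i=1: a_1=5, p_1 = 5*0 + 1 = 1, q_1 = 5*1 + 0 = 5.
  i=2: a_2=1, p_2 = 1*1 + 0 = 1, q_2 = 1*5 + 1 = 6.
  i=3: a_3=3, p_3 = 3*1 + 1 = 4, q_3 = 3*6 + 5 = 23.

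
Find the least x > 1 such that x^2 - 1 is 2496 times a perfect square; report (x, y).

First expand sqrt(2496) as a continued fraction. With x_i = (sqrt(2496) + m_i)/d_i and (m_0, d_0) = (0, 1): a_0 = floor(sqrt(2496)) = 49, since 49^2 = 2401 <= 2496 < 2500 = 50^2.
Iterate m_{i+1} = d_i*a_i - m_i, d_{i+1} = (2496 - m_{i+1}^2)/d_i, a_{i+1} = floor((a_0 + m_{i+1})/d_{i+1}):
  m_1 = 1*49 - 0 = 49, d_1 = (2496 - 49^2)/1 = 95/1 = 95, a_1 = floor((49 + 49)/95) = 1.
  m_2 = 95*1 - 49 = 46, d_2 = (2496 - 46^2)/95 = 380/95 = 4, a_2 = floor((49 + 46)/4) = 23.
  m_3 = 4*23 - 46 = 46, d_3 = (2496 - 46^2)/4 = 380/4 = 95, a_3 = floor((49 + 46)/95) = 1.
  m_4 = 95*1 - 46 = 49, d_4 = (2496 - 49^2)/95 = 95/95 = 1, a_4 = floor((49 + 49)/1) = 98.
  m_5 = 1*98 - 49 = 49, d_5 = (2496 - 49^2)/1 = 95/1 = 95: (m_5, d_5) = (m_1, d_1) = (49, 95), so from here the quotients repeat a_1, ..., a_4; the period length is 4.
So sqrt(2496) = [49; (1, 23, 1, 98)] with period length k = 4.
k is even, so the fundamental solution of x^2 - 2496y^2 = 1 is (p_{k-1}, q_{k-1}) = (p_3, q_3); compute convergents through index 3.
Convergents (p_i = a_i*p_{i-1} + p_{i-2}, q_i = a_i*q_{i-1} + q_{i-2} with p_{-2}=0, p_{-1}=1, q_{-2}=1, q_{-1}=0):
  i=0: a_0=49, p_0 = 49*1 + 0 = 49, q_0 = 49*0 + 1 = 1.
  i=1: a_1=1, p_1 = 1*49 + 1 = 50, q_1 = 1*1 + 0 = 1.
  i=2: a_2=23, p_2 = 23*50 + 49 = 1199, q_2 = 23*1 + 1 = 24.
  i=3: a_3=1, p_3 = 1*1199 + 50 = 1249, q_3 = 1*24 + 1 = 25.
Check: 1249^2 - 2496*25^2 = 1560001 - 1560000 = 1, so (x, y) = (1249, 25) solves the equation, and by the theorem it is the least positive solution.

(x, y) = (1249, 25)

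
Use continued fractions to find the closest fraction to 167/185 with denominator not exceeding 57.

Expand x = 167/185 as a continued fraction with the Euclidean algorithm:
  167 = 0*185 + 167, so a_0 = 0.
  185 = 1*167 + 18, so a_1 = 1.
  167 = 9*18 + 5, so a_2 = 9.
  18 = 3*5 + 3, so a_3 = 3.
  5 = 1*3 + 2, so a_4 = 1.
  3 = 1*2 + 1, so a_5 = 1.
  2 = 2*1 + 0, so a_6 = 2.
so x = [0; 1, 9, 3, 1, 1, 2].
Convergents (p_i = a_i*p_{i-1} + p_{i-2}, q_i = a_i*q_{i-1} + q_{i-2} with p_{-2}=0, p_{-1}=1, q_{-2}=1, q_{-1}=0), until the denominator exceeds 57:
  i=0: a_0=0, p_0 = 0*1 + 0 = 0, q_0 = 0*0 + 1 = 1.
  i=1: a_1=1, p_1 = 1*0 + 1 = 1, q_1 = 1*1 + 0 = 1.
  i=2: a_2=9, p_2 = 9*1 + 0 = 9, q_2 = 9*1 + 1 = 10.
  i=3: a_3=3, p_3 = 3*9 + 1 = 28, q_3 = 3*10 + 1 = 31.
  i=4: a_4=1, p_4 = 1*28 + 9 = 37, q_4 = 1*31 + 10 = 41.
  i=5: a_5=1, p_5 = 1*37 + 28 = 65, q_5 = 1*41 + 31 = 72.
q_5 = 72 > 57, so the last convergent with denominator <= 57 is p_4/q_4 = 37/41.
The closest fraction with denominator <= 57 is either p_4/q_4 or the intermediate fraction (k*p_4 + p_3)/(k*q_4 + q_3) with the largest k >= 1 whose denominator stays <= 57; these approach x as k grows, and every other convergent or intermediate fraction in range is farther away.
Largest k: floor((57 - q_3)/q_4) = floor((57 - 31)/41) = 0.
Since k = 0, no intermediate fraction beyond p_4/q_4 has denominator <= 57, so the convergent 37/41 is the closest (its error is |167*41 - 37*185|/(185*41) = 2/7585).

37/41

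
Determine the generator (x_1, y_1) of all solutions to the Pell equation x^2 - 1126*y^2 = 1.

First expand sqrt(1126) as a continued fraction. With x_i = (sqrt(1126) + m_i)/d_i and (m_0, d_0) = (0, 1): a_0 = floor(sqrt(1126)) = 33, since 33^2 = 1089 <= 1126 < 1156 = 34^2.
Iterate m_{i+1} = d_i*a_i - m_i, d_{i+1} = (1126 - m_{i+1}^2)/d_i, a_{i+1} = floor((a_0 + m_{i+1})/d_{i+1}):
  m_1 = 1*33 - 0 = 33, d_1 = (1126 - 33^2)/1 = 37/1 = 37, a_1 = floor((33 + 33)/37) = 1.
  m_2 = 37*1 - 33 = 4, d_2 = (1126 - 4^2)/37 = 1110/37 = 30, a_2 = floor((33 + 4)/30) = 1.
  m_3 = 30*1 - 4 = 26, d_3 = (1126 - 26^2)/30 = 450/30 = 15, a_3 = floor((33 + 26)/15) = 3.
  m_4 = 15*3 - 26 = 19, d_4 = (1126 - 19^2)/15 = 765/15 = 51, a_4 = floor((33 + 19)/51) = 1.
  m_5 = 51*1 - 19 = 32, d_5 = (1126 - 32^2)/51 = 102/51 = 2, a_5 = floor((33 + 32)/2) = 32.
  m_6 = 2*32 - 32 = 32, d_6 = (1126 - 32^2)/2 = 102/2 = 51, a_6 = floor((33 + 32)/51) = 1.
  m_7 = 51*1 - 32 = 19, d_7 = (1126 - 19^2)/51 = 765/51 = 15, a_7 = floor((33 + 19)/15) = 3.
  m_8 = 15*3 - 19 = 26, d_8 = (1126 - 26^2)/15 = 450/15 = 30, a_8 = floor((33 + 26)/30) = 1.
  m_9 = 30*1 - 26 = 4, d_9 = (1126 - 4^2)/30 = 1110/30 = 37, a_9 = floor((33 + 4)/37) = 1.
  m_10 = 37*1 - 4 = 33, d_10 = (1126 - 33^2)/37 = 37/37 = 1, a_10 = floor((33 + 33)/1) = 66.
  m_11 = 1*66 - 33 = 33, d_11 = (1126 - 33^2)/1 = 37/1 = 37: (m_11, d_11) = (m_1, d_1) = (33, 37), so from here the quotients repeat a_1, ..., a_10; the period length is 10.
So sqrt(1126) = [33; (1, 1, 3, 1, 32, 1, 3, 1, 1, 66)] with period length k = 10.
k is even, so the fundamental solution of x^2 - 1126y^2 = 1 is (p_{k-1}, q_{k-1}) = (p_9, q_9); compute convergents through index 9.
Convergents (p_i = a_i*p_{i-1} + p_{i-2}, q_i = a_i*q_{i-1} + q_{i-2} with p_{-2}=0, p_{-1}=1, q_{-2}=1, q_{-1}=0):
  i=0: a_0=33, p_0 = 33*1 + 0 = 33, q_0 = 33*0 + 1 = 1.
  i=1: a_1=1, p_1 = 1*33 + 1 = 34, q_1 = 1*1 + 0 = 1.
  i=2: a_2=1, p_2 = 1*34 + 33 = 67, q_2 = 1*1 + 1 = 2.
  i=3: a_3=3, p_3 = 3*67 + 34 = 235, q_3 = 3*2 + 1 = 7.
  i=4: a_4=1, p_4 = 1*235 + 67 = 302, q_4 = 1*7 + 2 = 9.
  i=5: a_5=32, p_5 = 32*302 + 235 = 9899, q_5 = 32*9 + 7 = 295.
  i=6: a_6=1, p_6 = 1*9899 + 302 = 10201, q_6 = 1*295 + 9 = 304.
  i=7: a_7=3, p_7 = 3*10201 + 9899 = 40502, q_7 = 3*304 + 295 = 1207.
  i=8: a_8=1, p_8 = 1*40502 + 10201 = 50703, q_8 = 1*1207 + 304 = 1511.
  i=9: a_9=1, p_9 = 1*50703 + 40502 = 91205, q_9 = 1*1511 + 1207 = 2718.
Check: 91205^2 - 1126*2718^2 = 8318352025 - 8318352024 = 1, so (x, y) = (91205, 2718) solves the equation, and by the theorem it is the least positive solution.

(x, y) = (91205, 2718)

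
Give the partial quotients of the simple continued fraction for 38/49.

[0; 1, 3, 2, 5]

Run the Euclidean algorithm on 38 and 49; the successive quotients are the partial quotients a_0, a_1, ... (each step inverts the fractional part left over by the previous one):
  38 = 0*49 + 38, so a_0 = 0.
  49 = 1*38 + 11, so a_1 = 1.
  38 = 3*11 + 5, so a_2 = 3.
  11 = 2*5 + 1, so a_3 = 2.
  5 = 5*1 + 0, so a_4 = 5.
The remainder reaches 0 after 5 divisions, so the expansion has 5 partial quotients, read off in order.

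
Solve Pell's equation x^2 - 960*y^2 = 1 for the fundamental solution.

First expand sqrt(960) as a continued fraction. With x_i = (sqrt(960) + m_i)/d_i and (m_0, d_0) = (0, 1): a_0 = floor(sqrt(960)) = 30, since 30^2 = 900 <= 960 < 961 = 31^2.
Iterate m_{i+1} = d_i*a_i - m_i, d_{i+1} = (960 - m_{i+1}^2)/d_i, a_{i+1} = floor((a_0 + m_{i+1})/d_{i+1}):
  m_1 = 1*30 - 0 = 30, d_1 = (960 - 30^2)/1 = 60/1 = 60, a_1 = floor((30 + 30)/60) = 1.
  m_2 = 60*1 - 30 = 30, d_2 = (960 - 30^2)/60 = 60/60 = 1, a_2 = floor((30 + 30)/1) = 60.
  m_3 = 1*60 - 30 = 30, d_3 = (960 - 30^2)/1 = 60/1 = 60: (m_3, d_3) = (m_1, d_1) = (30, 60), so from here the quotients repeat a_1, a_2; the period length is 2.
So sqrt(960) = [30; (1, 60)] with period length k = 2.
k is even, so the fundamental solution of x^2 - 960y^2 = 1 is (p_{k-1}, q_{k-1}) = (p_1, q_1); compute convergents through index 1.
Convergents (p_i = a_i*p_{i-1} + p_{i-2}, q_i = a_i*q_{i-1} + q_{i-2} with p_{-2}=0, p_{-1}=1, q_{-2}=1, q_{-1}=0):
  i=0: a_0=30, p_0 = 30*1 + 0 = 30, q_0 = 30*0 + 1 = 1.
  i=1: a_1=1, p_1 = 1*30 + 1 = 31, q_1 = 1*1 + 0 = 1.
Check: 31^2 - 960*1^2 = 961 - 960 = 1, so (x, y) = (31, 1) solves the equation, and by the theorem it is the least positive solution.

(x, y) = (31, 1)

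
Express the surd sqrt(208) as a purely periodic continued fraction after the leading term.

[14; (2, 2, 1, 2, 2, 28)]

Write x_i = (sqrt(208) + m_i)/d_i with (m_0, d_0) = (0, 1). a_0 = floor(sqrt(208)) = 14, since 14^2 = 196 <= 208 < 225 = 15^2.
Iterate m_{i+1} = d_i*a_i - m_i, d_{i+1} = (208 - m_{i+1}^2)/d_i, a_{i+1} = floor((a_0 + m_{i+1})/d_{i+1}):
  m_1 = 1*14 - 0 = 14, d_1 = (208 - 14^2)/1 = 12/1 = 12, a_1 = floor((14 + 14)/12) = 2.
  m_2 = 12*2 - 14 = 10, d_2 = (208 - 10^2)/12 = 108/12 = 9, a_2 = floor((14 + 10)/9) = 2.
  m_3 = 9*2 - 10 = 8, d_3 = (208 - 8^2)/9 = 144/9 = 16, a_3 = floor((14 + 8)/16) = 1.
  m_4 = 16*1 - 8 = 8, d_4 = (208 - 8^2)/16 = 144/16 = 9, a_4 = floor((14 + 8)/9) = 2.
  m_5 = 9*2 - 8 = 10, d_5 = (208 - 10^2)/9 = 108/9 = 12, a_5 = floor((14 + 10)/12) = 2.
  m_6 = 12*2 - 10 = 14, d_6 = (208 - 14^2)/12 = 12/12 = 1, a_6 = floor((14 + 14)/1) = 28.
  m_7 = 1*28 - 14 = 14, d_7 = (208 - 14^2)/1 = 12/1 = 12: (m_7, d_7) = (m_1, d_1) = (14, 12), so from here the quotients repeat a_1, ..., a_6; the period length is 6.
Hence the expansion of sqrt(208) is a_0 = 14 followed by the repeating block 2, 2, 1, 2, 2, 28 (period 6).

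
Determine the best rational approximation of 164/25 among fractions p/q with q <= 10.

Expand x = 164/25 as a continued fraction with the Euclidean algorithm:
  164 = 6*25 + 14, so a_0 = 6.
  25 = 1*14 + 11, so a_1 = 1.
  14 = 1*11 + 3, so a_2 = 1.
  11 = 3*3 + 2, so a_3 = 3.
  3 = 1*2 + 1, so a_4 = 1.
  2 = 2*1 + 0, so a_5 = 2.
so x = [6; 1, 1, 3, 1, 2].
Convergents (p_i = a_i*p_{i-1} + p_{i-2}, q_i = a_i*q_{i-1} + q_{i-2} with p_{-2}=0, p_{-1}=1, q_{-2}=1, q_{-1}=0), until the denominator exceeds 10:
  i=0: a_0=6, p_0 = 6*1 + 0 = 6, q_0 = 6*0 + 1 = 1.
  i=1: a_1=1, p_1 = 1*6 + 1 = 7, q_1 = 1*1 + 0 = 1.
  i=2: a_2=1, p_2 = 1*7 + 6 = 13, q_2 = 1*1 + 1 = 2.
  i=3: a_3=3, p_3 = 3*13 + 7 = 46, q_3 = 3*2 + 1 = 7.
  i=4: a_4=1, p_4 = 1*46 + 13 = 59, q_4 = 1*7 + 2 = 9.
  i=5: a_5=2, p_5 = 2*59 + 46 = 164, q_5 = 2*9 + 7 = 25.
q_5 = 25 > 10, so the last convergent with denominator <= 10 is p_4/q_4 = 59/9.
The closest fraction with denominator <= 10 is either p_4/q_4 or the intermediate fraction (k*p_4 + p_3)/(k*q_4 + q_3) with the largest k >= 1 whose denominator stays <= 10; these approach x as k grows, and every other convergent or intermediate fraction in range is farther away.
Largest k: floor((10 - q_3)/q_4) = floor((10 - 7)/9) = 0.
Since k = 0, no intermediate fraction beyond p_4/q_4 has denominator <= 10, so the convergent 59/9 is the closest (its error is |164*9 - 59*25|/(25*9) = 1/225).

59/9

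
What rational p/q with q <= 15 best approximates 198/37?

75/14

Expand x = 198/37 as a continued fraction with the Euclidean algorithm:
  198 = 5*37 + 13, so a_0 = 5.
  37 = 2*13 + 11, so a_1 = 2.
  13 = 1*11 + 2, so a_2 = 1.
  11 = 5*2 + 1, so a_3 = 5.
  2 = 2*1 + 0, so a_4 = 2.
so x = [5; 2, 1, 5, 2].
Convergents (p_i = a_i*p_{i-1} + p_{i-2}, q_i = a_i*q_{i-1} + q_{i-2} with p_{-2}=0, p_{-1}=1, q_{-2}=1, q_{-1}=0), until the denominator exceeds 15:
  i=0: a_0=5, p_0 = 5*1 + 0 = 5, q_0 = 5*0 + 1 = 1.
  i=1: a_1=2, p_1 = 2*5 + 1 = 11, q_1 = 2*1 + 0 = 2.
  i=2: a_2=1, p_2 = 1*11 + 5 = 16, q_2 = 1*2 + 1 = 3.
  i=3: a_3=5, p_3 = 5*16 + 11 = 91, q_3 = 5*3 + 2 = 17.
q_3 = 17 > 15, so the last convergent with denominator <= 15 is p_2/q_2 = 16/3.
The closest fraction with denominator <= 15 is either p_2/q_2 or the intermediate fraction (k*p_2 + p_1)/(k*q_2 + q_1) with the largest k >= 1 whose denominator stays <= 15; these approach x as k grows, and every other convergent or intermediate fraction in range is farther away.
Largest k: floor((15 - q_1)/q_2) = floor((15 - 2)/3) = 4.
That gives (4*16 + 11)/(4*3 + 2) = 75/14.
Compare the errors: |x - 16/3| = |198*3 - 16*37|/(37*3) = 2/111, and |x - 75/14| = |198*14 - 75*37|/(37*14) = 3/518.
Cross-multiplying, 3*111 = 333 < 1036 = 2*518, so 3/518 is smaller: the intermediate fraction 75/14 is closer to x than 16/3.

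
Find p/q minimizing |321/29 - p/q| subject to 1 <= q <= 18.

166/15

Expand x = 321/29 as a continued fraction with the Euclidean algorithm:
  321 = 11*29 + 2, so a_0 = 11.
  29 = 14*2 + 1, so a_1 = 14.
  2 = 2*1 + 0, so a_2 = 2.
so x = [11; 14, 2].
Convergents (p_i = a_i*p_{i-1} + p_{i-2}, q_i = a_i*q_{i-1} + q_{i-2} with p_{-2}=0, p_{-1}=1, q_{-2}=1, q_{-1}=0), until the denominator exceeds 18:
  i=0: a_0=11, p_0 = 11*1 + 0 = 11, q_0 = 11*0 + 1 = 1.
  i=1: a_1=14, p_1 = 14*11 + 1 = 155, q_1 = 14*1 + 0 = 14.
  i=2: a_2=2, p_2 = 2*155 + 11 = 321, q_2 = 2*14 + 1 = 29.
q_2 = 29 > 18, so the last convergent with denominator <= 18 is p_1/q_1 = 155/14.
The closest fraction with denominator <= 18 is either p_1/q_1 or the intermediate fraction (k*p_1 + p_0)/(k*q_1 + q_0) with the largest k >= 1 whose denominator stays <= 18; these approach x as k grows, and every other convergent or intermediate fraction in range is farther away.
Largest k: floor((18 - q_0)/q_1) = floor((18 - 1)/14) = 1.
That gives (1*155 + 11)/(1*14 + 1) = 166/15.
Compare the errors: |x - 155/14| = |321*14 - 155*29|/(29*14) = 1/406, and |x - 166/15| = |321*15 - 166*29|/(29*15) = 1/435.
Cross-multiplying, 1*406 = 406 < 435 = 1*435, so 1/435 is smaller: the intermediate fraction 166/15 is closer to x than 155/14.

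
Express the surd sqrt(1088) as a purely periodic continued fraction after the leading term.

[32; (1, 64)]

Write x_i = (sqrt(1088) + m_i)/d_i with (m_0, d_0) = (0, 1). a_0 = floor(sqrt(1088)) = 32, since 32^2 = 1024 <= 1088 < 1089 = 33^2.
Iterate m_{i+1} = d_i*a_i - m_i, d_{i+1} = (1088 - m_{i+1}^2)/d_i, a_{i+1} = floor((a_0 + m_{i+1})/d_{i+1}):
  m_1 = 1*32 - 0 = 32, d_1 = (1088 - 32^2)/1 = 64/1 = 64, a_1 = floor((32 + 32)/64) = 1.
  m_2 = 64*1 - 32 = 32, d_2 = (1088 - 32^2)/64 = 64/64 = 1, a_2 = floor((32 + 32)/1) = 64.
  m_3 = 1*64 - 32 = 32, d_3 = (1088 - 32^2)/1 = 64/1 = 64: (m_3, d_3) = (m_1, d_1) = (32, 64), so from here the quotients repeat a_1, a_2; the period length is 2.
Hence the expansion of sqrt(1088) is a_0 = 32 followed by the repeating block 1, 64 (period 2).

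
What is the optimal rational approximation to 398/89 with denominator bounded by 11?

49/11

Expand x = 398/89 as a continued fraction with the Euclidean algorithm:
  398 = 4*89 + 42, so a_0 = 4.
  89 = 2*42 + 5, so a_1 = 2.
  42 = 8*5 + 2, so a_2 = 8.
  5 = 2*2 + 1, so a_3 = 2.
  2 = 2*1 + 0, so a_4 = 2.
so x = [4; 2, 8, 2, 2].
Convergents (p_i = a_i*p_{i-1} + p_{i-2}, q_i = a_i*q_{i-1} + q_{i-2} with p_{-2}=0, p_{-1}=1, q_{-2}=1, q_{-1}=0), until the denominator exceeds 11:
  i=0: a_0=4, p_0 = 4*1 + 0 = 4, q_0 = 4*0 + 1 = 1.
  i=1: a_1=2, p_1 = 2*4 + 1 = 9, q_1 = 2*1 + 0 = 2.
  i=2: a_2=8, p_2 = 8*9 + 4 = 76, q_2 = 8*2 + 1 = 17.
q_2 = 17 > 11, so the last convergent with denominator <= 11 is p_1/q_1 = 9/2.
The closest fraction with denominator <= 11 is either p_1/q_1 or the intermediate fraction (k*p_1 + p_0)/(k*q_1 + q_0) with the largest k >= 1 whose denominator stays <= 11; these approach x as k grows, and every other convergent or intermediate fraction in range is farther away.
Largest k: floor((11 - q_0)/q_1) = floor((11 - 1)/2) = 5.
That gives (5*9 + 4)/(5*2 + 1) = 49/11.
Compare the errors: |x - 9/2| = |398*2 - 9*89|/(89*2) = 5/178, and |x - 49/11| = |398*11 - 49*89|/(89*11) = 17/979.
Cross-multiplying, 17*178 = 3026 < 4895 = 5*979, so 17/979 is smaller: the intermediate fraction 49/11 is closer to x than 9/2.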